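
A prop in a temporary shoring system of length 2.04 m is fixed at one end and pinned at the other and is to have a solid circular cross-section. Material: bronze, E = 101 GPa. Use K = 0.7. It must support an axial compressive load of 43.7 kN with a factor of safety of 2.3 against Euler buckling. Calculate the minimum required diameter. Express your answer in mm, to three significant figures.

d ≈ 45.2 mm

Required P_cr = n·P = 2.3 × 43.7 = 100.5 kN
L_e = K·L = 0.7 × 2.04 = 1.428 m
Required I = P_cr·L_e²/(π²E) = 1.005×10^5 × 1.428² / (π² × 1.01×10^11) = 2.056×10^-7 m⁴
I_req = 2.056×10^5 mm⁴
Solid circle: I = πd⁴/64  ⇒  d = (64I/π)^(1/4) = (64×2.056×10^5/π)^(1/4) = 45.2 mm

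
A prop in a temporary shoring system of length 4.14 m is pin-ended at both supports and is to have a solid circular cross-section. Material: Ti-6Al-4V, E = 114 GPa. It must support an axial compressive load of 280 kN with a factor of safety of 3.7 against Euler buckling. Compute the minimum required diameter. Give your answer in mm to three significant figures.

Required P_cr = n·P = 3.7 × 280 = 1036 kN
L_e = K·L = 1 × 4.14 = 4.140 m
Required I = P_cr·L_e²/(π²E) = 1.036×10^6 × 4.140² / (π² × 1.14×10^11) = 1.578×10^-5 m⁴
I_req = 1.578×10^7 mm⁴
Solid circle: I = πd⁴/64  ⇒  d = (64I/π)^(1/4) = (64×1.578×10^7/π)^(1/4) = 134 mm

d ≈ 134 mm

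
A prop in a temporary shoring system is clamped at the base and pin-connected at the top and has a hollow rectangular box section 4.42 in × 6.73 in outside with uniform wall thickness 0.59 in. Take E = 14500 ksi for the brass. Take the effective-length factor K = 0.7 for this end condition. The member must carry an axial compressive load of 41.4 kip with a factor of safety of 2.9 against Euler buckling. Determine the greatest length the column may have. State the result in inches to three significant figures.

Inner dimensions: h_i = 6.73 − 2×0.59 = 5.550 in, b_i = 4.42 − 2×0.59 = 3.240 in
Weak-axis I_min = (h_o·b_o³ − h_i·b_i³)/12 with b_o = 4.42, b_i = 3.240 in (shorter outer/inner sides).
I_min = (6.73×4.42³ − 5.550×3.240³)/12 = 32.70 in⁴
Required critical load P_cr = n·P = 2.9 × 41.4 = 120.1 kip = 1.201×10^5 lb
From P_cr = π²EI/(K·L)²:  L = (1/K)·√(π²EI/P_cr) = (1/0.7)·√(π²×1.45×10^7×32.70/1.201×10^5)
L = 282 in

L_max ≈ 282 in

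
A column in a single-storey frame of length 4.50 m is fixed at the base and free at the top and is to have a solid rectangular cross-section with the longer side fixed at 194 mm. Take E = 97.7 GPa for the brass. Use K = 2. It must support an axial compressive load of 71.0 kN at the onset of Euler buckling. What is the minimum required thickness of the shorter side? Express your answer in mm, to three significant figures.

L_e = K·L = 2 × 4.50 = 9.000 m
Required I = P_cr·L_e²/(π²E) = 7.100×10^4 × 9.000² / (π² × 9.77×10^10) = 5.964×10^-6 m⁴
I_req = 5.964×10^6 mm⁴
Rectangle, weak axis: I_min = h·b³/12 with h = 194 mm fixed  ⇒  b = (12I/h)^(1/3) = 71.7 mm

b ≈ 71.7 mm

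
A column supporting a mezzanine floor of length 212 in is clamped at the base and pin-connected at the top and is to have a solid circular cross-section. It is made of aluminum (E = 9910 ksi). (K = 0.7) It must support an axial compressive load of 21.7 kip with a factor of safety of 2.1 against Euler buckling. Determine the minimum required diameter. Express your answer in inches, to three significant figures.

d ≈ 3.80 in

Required P_cr = n·P = 2.1 × 21.7 = 45.57 kip
L_e = K·L = 0.7 × 212 = 148.4 in
Required I = P_cr·L_e²/(π²E) = 4.557×10^4 × 148.4² / (π² × 9.91×10^6) = 10.26 in⁴
Solid circle: I = πd⁴/64  ⇒  d = (64I/π)^(1/4) = (64×10.26/π)^(1/4) = 3.80 in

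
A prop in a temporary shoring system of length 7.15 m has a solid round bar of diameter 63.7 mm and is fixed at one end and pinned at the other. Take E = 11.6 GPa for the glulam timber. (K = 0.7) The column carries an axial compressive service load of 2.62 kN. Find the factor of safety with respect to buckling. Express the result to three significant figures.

n ≈ 1.41

I = πd⁴/64 = π×63.7⁴/64 = 8.082×10^5 mm⁴
I = 8.082×10^5 mm⁴ = 8.082×10^-7 m⁴
Effective length L_e = K·L = 0.7 × 7.15 = 5.005 m
P_cr = π²EI / L_e² = π² × 11.6×10⁹ × 8.082×10^-7 / 5.005² = 3.694×10^3 N
Factor of safety n = P_cr / P = 3.6938 / 2.62 = 1.41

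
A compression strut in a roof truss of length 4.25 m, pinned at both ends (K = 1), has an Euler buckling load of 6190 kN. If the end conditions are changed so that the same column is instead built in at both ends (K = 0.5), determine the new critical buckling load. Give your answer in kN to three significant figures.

P_cr ∝ 1/K², so P_cr,new = P_cr,old × (K_old/K_new)² = 6190 × (1/0.5)²
= 6190 × 4.000 = 24800 kN

P_cr ≈ 24800 kN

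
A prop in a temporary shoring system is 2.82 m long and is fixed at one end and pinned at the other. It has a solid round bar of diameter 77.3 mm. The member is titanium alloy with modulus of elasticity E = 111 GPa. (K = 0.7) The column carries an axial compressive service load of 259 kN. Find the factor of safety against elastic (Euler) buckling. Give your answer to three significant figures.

I = πd⁴/64 = π×77.3⁴/64 = 1.753×10^6 mm⁴
I = 1.753×10^6 mm⁴ = 1.753×10^-6 m⁴
Effective length L_e = K·L = 0.7 × 2.82 = 1.974 m
P_cr = π²EI / L_e² = π² × 111×10⁹ × 1.753×10^-6 / 1.974² = 4.927×10^5 N
Factor of safety n = P_cr / P = 492.74 / 259 = 1.90

n ≈ 1.90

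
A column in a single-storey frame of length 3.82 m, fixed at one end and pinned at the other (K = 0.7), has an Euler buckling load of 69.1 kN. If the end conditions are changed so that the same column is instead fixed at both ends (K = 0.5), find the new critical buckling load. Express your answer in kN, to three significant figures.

P_cr ∝ 1/K², so P_cr,new = P_cr,old × (K_old/K_new)² = 69.1 × (0.7/0.5)²
= 69.1 × 1.960 = 135 kN

P_cr ≈ 135 kN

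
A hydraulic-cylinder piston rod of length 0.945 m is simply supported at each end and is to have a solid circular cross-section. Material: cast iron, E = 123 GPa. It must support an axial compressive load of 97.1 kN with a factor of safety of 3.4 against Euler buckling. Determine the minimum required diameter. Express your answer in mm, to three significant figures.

Required P_cr = n·P = 3.4 × 97.1 = 330.1 kN
L_e = K·L = 1 × 0.945 = 0.9450 m
Required I = P_cr·L_e²/(π²E) = 3.301×10^5 × 0.9450² / (π² × 1.23×10^11) = 2.429×10^-7 m⁴
I_req = 2.429×10^5 mm⁴
Solid circle: I = πd⁴/64  ⇒  d = (64I/π)^(1/4) = (64×2.429×10^5/π)^(1/4) = 47.2 mm

d ≈ 47.2 mm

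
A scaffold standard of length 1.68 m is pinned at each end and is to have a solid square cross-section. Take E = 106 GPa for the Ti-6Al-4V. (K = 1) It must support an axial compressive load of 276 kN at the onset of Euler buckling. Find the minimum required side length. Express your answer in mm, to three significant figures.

L_e = K·L = 1 × 1.68 = 1.680 m
Required I = P_cr·L_e²/(π²E) = 2.760×10^5 × 1.680² / (π² × 1.06×10^11) = 7.446×10^-7 m⁴
I_req = 7.446×10^5 mm⁴
Solid square: I = a⁴/12  ⇒  a = (12I)^(1/4) = (12×7.446×10^5)^(1/4) = 54.7 mm

a ≈ 54.7 mm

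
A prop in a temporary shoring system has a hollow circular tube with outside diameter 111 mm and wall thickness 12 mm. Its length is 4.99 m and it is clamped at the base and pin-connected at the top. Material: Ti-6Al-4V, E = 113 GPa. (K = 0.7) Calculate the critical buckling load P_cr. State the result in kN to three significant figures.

Inner diameter d_i = 111 − 2×12 = 87.00 mm
I = π(d_o⁴ − d_i⁴)/64 = π(111⁴ − 87.00⁴)/64 = 4.640×10^6 mm⁴
I = 4.640×10^6 mm⁴ = 4.640×10^-6 m⁴
Effective length L_e = K·L = 0.7 × 4.99 = 3.493 m
P_cr = π²EI / L_e² = π² × 113×10⁹ × 4.640×10^-6 / 3.493² = 4.241×10^5 N

P_cr ≈ 424 kN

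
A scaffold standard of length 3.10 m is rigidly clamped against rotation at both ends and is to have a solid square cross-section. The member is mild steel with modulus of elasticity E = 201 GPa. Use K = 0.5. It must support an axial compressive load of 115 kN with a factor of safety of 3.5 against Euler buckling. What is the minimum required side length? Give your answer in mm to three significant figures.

Required P_cr = n·P = 3.5 × 115 = 402.5 kN
L_e = K·L = 0.5 × 3.10 = 1.550 m
Required I = P_cr·L_e²/(π²E) = 4.025×10^5 × 1.550² / (π² × 2.01×10^11) = 4.875×10^-7 m⁴
I_req = 4.875×10^5 mm⁴
Solid square: I = a⁴/12  ⇒  a = (12I)^(1/4) = (12×4.875×10^5)^(1/4) = 49.2 mm

a ≈ 49.2 mm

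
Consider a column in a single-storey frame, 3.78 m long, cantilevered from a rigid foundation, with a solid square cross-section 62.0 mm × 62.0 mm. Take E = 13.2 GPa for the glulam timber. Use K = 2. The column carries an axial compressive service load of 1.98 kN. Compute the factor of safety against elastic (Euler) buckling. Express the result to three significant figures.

I = a⁴/12 = 62.0⁴/12 = 1.231×10^6 mm⁴
I = 1.231×10^6 mm⁴ = 1.231×10^-6 m⁴
Effective length L_e = K·L = 2 × 3.78 = 7.560 m
P_cr = π²EI / L_e² = π² × 13.2×10⁹ × 1.231×10^-6 / 7.560² = 2.807×10^3 N
Factor of safety n = P_cr / P = 2.8068 / 1.98 = 1.42

n ≈ 1.42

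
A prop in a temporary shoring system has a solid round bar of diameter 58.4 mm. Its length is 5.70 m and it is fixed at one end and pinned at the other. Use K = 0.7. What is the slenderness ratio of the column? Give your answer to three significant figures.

λ ≈ 273

I = πd⁴/64 = π×58.4⁴/64 = 5.710×10^5 mm⁴
A = 2.679×10^3 mm²;  r_min = √(I/A) = √(5.710×10^5/2.679×10^3) = 14.60 mm
L_e = K·L = 0.7 × 5.70 m = 3.990 m = 3990.0 mm
λ = L_e / r_min = 3990.0 / 14.60 = 273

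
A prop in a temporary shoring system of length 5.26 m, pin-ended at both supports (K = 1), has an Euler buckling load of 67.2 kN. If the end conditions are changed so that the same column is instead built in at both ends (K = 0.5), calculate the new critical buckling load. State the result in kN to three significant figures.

P_cr ≈ 269 kN

P_cr ∝ 1/K², so P_cr,new = P_cr,old × (K_old/K_new)² = 67.2 × (1/0.5)²
= 67.2 × 4.000 = 269 kN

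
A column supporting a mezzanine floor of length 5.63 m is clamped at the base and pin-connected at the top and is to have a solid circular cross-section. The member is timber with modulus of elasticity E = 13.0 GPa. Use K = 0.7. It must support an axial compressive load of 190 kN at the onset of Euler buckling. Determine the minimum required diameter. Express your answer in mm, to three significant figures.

d ≈ 147 mm

L_e = K·L = 0.7 × 5.63 = 3.941 m
Required I = P_cr·L_e²/(π²E) = 1.900×10^5 × 3.941² / (π² × 1.30×10^10) = 2.300×10^-5 m⁴
I_req = 2.300×10^7 mm⁴
Solid circle: I = πd⁴/64  ⇒  d = (64I/π)^(1/4) = (64×2.300×10^7/π)^(1/4) = 147 mm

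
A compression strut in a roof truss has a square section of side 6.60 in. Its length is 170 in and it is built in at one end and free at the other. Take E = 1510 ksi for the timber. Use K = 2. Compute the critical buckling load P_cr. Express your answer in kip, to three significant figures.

P_cr ≈ 20.4 kip

I = a⁴/12 = 6.60⁴/12 = 158.1 in⁴
Effective length L_e = K·L = 2 × 170 = 340.0 in
P_cr = π²EI / L_e² = π² × 1510×10³ × 158.1 / 340.0² = 2.039×10^4 lb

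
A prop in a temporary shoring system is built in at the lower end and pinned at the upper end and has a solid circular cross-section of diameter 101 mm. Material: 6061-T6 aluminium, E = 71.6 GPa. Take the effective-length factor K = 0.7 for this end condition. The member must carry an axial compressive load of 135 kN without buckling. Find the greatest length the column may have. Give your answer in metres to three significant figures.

L_max ≈ 7.39 m

I = πd⁴/64 = π×101⁴/64 = 5.108×10^6 mm⁴
I = 5.108×10^-6 m⁴
At the buckling limit P_cr = P = 1.350×10^5 N
From P_cr = π²EI/(K·L)²:  L = (1/K)·√(π²EI/P_cr) = (1/0.7)·√(π²×7.16×10^10×5.108×10^-6/1.350×10^5)
L = 7.39 m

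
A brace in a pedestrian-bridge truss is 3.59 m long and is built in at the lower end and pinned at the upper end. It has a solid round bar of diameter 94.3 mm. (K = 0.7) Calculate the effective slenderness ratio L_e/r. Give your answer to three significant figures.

I = πd⁴/64 = π×94.3⁴/64 = 3.882×10^6 mm⁴
A = 6.984×10^3 mm²;  r_min = √(I/A) = √(3.882×10^6/6.984×10^3) = 23.58 mm
L_e = K·L = 0.7 × 3.59 m = 2.513 m = 2513.0 mm
λ = L_e / r_min = 2513.0 / 23.58 = 107

λ ≈ 107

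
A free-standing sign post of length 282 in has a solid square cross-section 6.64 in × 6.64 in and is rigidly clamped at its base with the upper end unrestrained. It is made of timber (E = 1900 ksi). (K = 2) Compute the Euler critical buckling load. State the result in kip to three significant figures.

P_cr ≈ 9.55 kip

I = a⁴/12 = 6.64⁴/12 = 162.0 in⁴
Effective length L_e = K·L = 2 × 282 = 564.0 in
P_cr = π²EI / L_e² = π² × 1900×10³ × 162.0 / 564.0² = 9.550×10^3 lb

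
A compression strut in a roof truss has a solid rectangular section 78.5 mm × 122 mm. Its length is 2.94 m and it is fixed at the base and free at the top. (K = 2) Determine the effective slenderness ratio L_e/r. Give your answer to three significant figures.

λ ≈ 259

Buckling occurs about the weak axis: I_min = h·b³/12 with b = 78.5 mm (the shorter side).
I_min = 122×78.5³/12 = 4.918×10^6 mm⁴
A = 9.577×10^3 mm²;  r_min = √(I/A) = √(4.918×10^6/9.577×10^3) = 22.66 mm
L_e = K·L = 2 × 2.94 m = 5.880 m = 5880.0 mm
λ = L_e / r_min = 5880.0 / 22.66 = 259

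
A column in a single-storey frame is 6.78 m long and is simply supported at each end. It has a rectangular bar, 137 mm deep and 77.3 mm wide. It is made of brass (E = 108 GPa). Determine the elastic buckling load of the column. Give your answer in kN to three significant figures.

Buckling occurs about the weak axis: I_min = h·b³/12 with b = 77.3 mm (the shorter side).
I_min = 137×77.3³/12 = 5.273×10^6 mm⁴
I = 5.273×10^6 mm⁴ = 5.273×10^-6 m⁴
Effective length L_e = K·L = 1 × 6.78 = 6.780 m
P_cr = π²EI / L_e² = π² × 108×10⁹ × 5.273×10^-6 / 6.780² = 1.223×10^5 N

P_cr ≈ 122 kN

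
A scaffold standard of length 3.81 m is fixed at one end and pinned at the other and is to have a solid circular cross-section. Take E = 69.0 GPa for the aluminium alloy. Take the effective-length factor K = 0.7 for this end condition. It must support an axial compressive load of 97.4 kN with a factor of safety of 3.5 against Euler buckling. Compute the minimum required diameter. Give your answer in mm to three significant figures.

d ≈ 92.3 mm

Required P_cr = n·P = 3.5 × 97.4 = 340.9 kN
L_e = K·L = 0.7 × 3.81 = 2.667 m
Required I = P_cr·L_e²/(π²E) = 3.409×10^5 × 2.667² / (π² × 6.90×10^10) = 3.561×10^-6 m⁴
I_req = 3.561×10^6 mm⁴
Solid circle: I = πd⁴/64  ⇒  d = (64I/π)^(1/4) = (64×3.561×10^6/π)^(1/4) = 92.3 mm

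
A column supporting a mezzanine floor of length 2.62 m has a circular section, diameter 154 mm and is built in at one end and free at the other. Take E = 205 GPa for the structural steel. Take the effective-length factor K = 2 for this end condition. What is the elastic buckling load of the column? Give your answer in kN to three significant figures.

P_cr ≈ 2030 kN

I = πd⁴/64 = π×154⁴/64 = 2.761×10^7 mm⁴
I = 2.761×10^7 mm⁴ = 2.761×10^-5 m⁴
Effective length L_e = K·L = 2 × 2.62 = 5.240 m
P_cr = π²EI / L_e² = π² × 205×10⁹ × 2.761×10^-5 / 5.240² = 2.034×10^6 N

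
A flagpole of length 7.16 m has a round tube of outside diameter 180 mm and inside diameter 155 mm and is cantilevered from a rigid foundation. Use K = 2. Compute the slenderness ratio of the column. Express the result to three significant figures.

d_o = 180 mm, d_i = 155 mm
I = π(d_o⁴ − d_i⁴)/64 = π(180⁴ − 155.0⁴)/64 = 2.320×10^7 mm⁴
A = 6.578×10^3 mm²;  r_min = √(I/A) = √(2.320×10^7/6.578×10^3) = 59.38 mm
L_e = K·L = 2 × 7.16 m = 14.32 m = 14320 mm
λ = L_e / r_min = 14320 / 59.38 = 241

λ ≈ 241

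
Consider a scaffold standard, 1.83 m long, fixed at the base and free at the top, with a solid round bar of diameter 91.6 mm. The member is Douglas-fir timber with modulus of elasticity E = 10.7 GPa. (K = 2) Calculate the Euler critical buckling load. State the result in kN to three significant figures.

I = πd⁴/64 = π×91.6⁴/64 = 3.456×10^6 mm⁴
I = 3.456×10^6 mm⁴ = 3.456×10^-6 m⁴
Effective length L_e = K·L = 2 × 1.83 = 3.660 m
P_cr = π²EI / L_e² = π² × 10.7×10⁹ × 3.456×10^-6 / 3.660² = 2.724×10^4 N

P_cr ≈ 27.2 kN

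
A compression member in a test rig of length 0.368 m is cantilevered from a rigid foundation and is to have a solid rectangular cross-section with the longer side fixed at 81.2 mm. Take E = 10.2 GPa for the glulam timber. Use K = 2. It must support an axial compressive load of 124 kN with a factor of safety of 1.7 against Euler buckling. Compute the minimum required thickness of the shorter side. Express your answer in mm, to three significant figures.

b ≈ 55.1 mm

Required P_cr = n·P = 1.7 × 124 = 210.8 kN
L_e = K·L = 2 × 0.368 = 0.7360 m
Required I = P_cr·L_e²/(π²E) = 2.108×10^5 × 0.7360² / (π² × 1.02×10^10) = 1.134×10^-6 m⁴
I_req = 1.134×10^6 mm⁴
Rectangle, weak axis: I_min = h·b³/12 with h = 81.2 mm fixed  ⇒  b = (12I/h)^(1/3) = 55.1 mm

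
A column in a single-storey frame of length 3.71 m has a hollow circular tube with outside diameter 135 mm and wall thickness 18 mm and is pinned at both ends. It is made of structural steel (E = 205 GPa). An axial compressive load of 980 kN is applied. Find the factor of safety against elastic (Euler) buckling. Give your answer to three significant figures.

Inner diameter d_i = 135 − 2×18 = 99.00 mm
I = π(d_o⁴ − d_i⁴)/64 = π(135⁴ − 99.00⁴)/64 = 1.159×10^7 mm⁴
I = 1.159×10^7 mm⁴ = 1.159×10^-5 m⁴
Effective length L_e = K·L = 1 × 3.71 = 3.710 m
P_cr = π²EI / L_e² = π² × 205×10⁹ × 1.159×10^-5 / 3.710² = 1.704×10^6 N
Factor of safety n = P_cr / P = 1703.6 / 980 = 1.74

n ≈ 1.74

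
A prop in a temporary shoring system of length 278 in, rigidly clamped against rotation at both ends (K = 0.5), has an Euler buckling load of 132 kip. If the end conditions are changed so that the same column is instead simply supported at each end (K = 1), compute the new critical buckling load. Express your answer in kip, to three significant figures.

P_cr ≈ 33.0 kip

P_cr ∝ 1/K², so P_cr,new = P_cr,old × (K_old/K_new)² = 132 × (0.5/1)²
= 132 × 0.2500 = 33.0 kip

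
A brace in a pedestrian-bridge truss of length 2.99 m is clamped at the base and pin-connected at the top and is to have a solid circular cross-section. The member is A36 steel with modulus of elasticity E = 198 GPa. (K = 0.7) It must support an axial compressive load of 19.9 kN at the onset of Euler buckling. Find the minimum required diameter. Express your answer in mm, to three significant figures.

L_e = K·L = 0.7 × 2.99 = 2.093 m
Required I = P_cr·L_e²/(π²E) = 1.990×10^4 × 2.093² / (π² × 1.98×10^11) = 4.461×10^-8 m⁴
I_req = 4.461×10^4 mm⁴
Solid circle: I = πd⁴/64  ⇒  d = (64I/π)^(1/4) = (64×4.461×10^4/π)^(1/4) = 30.9 mm

d ≈ 30.9 mm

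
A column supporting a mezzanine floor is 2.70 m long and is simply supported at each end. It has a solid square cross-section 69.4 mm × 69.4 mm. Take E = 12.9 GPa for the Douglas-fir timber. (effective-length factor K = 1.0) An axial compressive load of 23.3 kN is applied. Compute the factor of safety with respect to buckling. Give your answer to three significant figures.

n ≈ 1.45

I = a⁴/12 = 69.4⁴/12 = 1.933×10^6 mm⁴
I = 1.933×10^6 mm⁴ = 1.933×10^-6 m⁴
Effective length L_e = K·L = 1 × 2.70 = 2.700 m
P_cr = π²EI / L_e² = π² × 12.9×10⁹ × 1.933×10^-6 / 2.700² = 3.376×10^4 N
Factor of safety n = P_cr / P = 33.761 / 23.3 = 1.45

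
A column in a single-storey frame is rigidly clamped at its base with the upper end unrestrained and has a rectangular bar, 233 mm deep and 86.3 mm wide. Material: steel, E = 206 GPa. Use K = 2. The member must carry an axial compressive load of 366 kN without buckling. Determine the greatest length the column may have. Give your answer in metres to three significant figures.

Buckling occurs about the weak axis: I_min = h·b³/12 with b = 86.3 mm (the shorter side).
I_min = 233×86.3³/12 = 1.248×10^7 mm⁴
I = 1.248×10^-5 m⁴
At the buckling limit P_cr = P = 3.660×10^5 N
From P_cr = π²EI/(K·L)²:  L = (1/K)·√(π²EI/P_cr) = (1/2)·√(π²×2.06×10^11×1.248×10^-5/3.660×10^5)
L = 4.16 m

L_max ≈ 4.16 m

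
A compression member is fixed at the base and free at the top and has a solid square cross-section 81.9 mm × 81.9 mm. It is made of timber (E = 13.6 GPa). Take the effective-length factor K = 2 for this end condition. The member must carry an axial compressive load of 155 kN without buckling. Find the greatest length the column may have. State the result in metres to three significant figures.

I = a⁴/12 = 81.9⁴/12 = 3.749×10^6 mm⁴
I = 3.749×10^-6 m⁴
At the buckling limit P_cr = P = 1.550×10^5 N
From P_cr = π²EI/(K·L)²:  L = (1/K)·√(π²EI/P_cr) = (1/2)·√(π²×1.36×10^10×3.749×10^-6/1.550×10^5)
L = 0.901 m

L_max ≈ 0.901 m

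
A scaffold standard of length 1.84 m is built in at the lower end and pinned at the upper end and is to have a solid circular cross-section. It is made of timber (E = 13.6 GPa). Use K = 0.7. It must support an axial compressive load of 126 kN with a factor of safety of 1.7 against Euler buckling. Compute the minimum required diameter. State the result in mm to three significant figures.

d ≈ 85.7 mm

Required P_cr = n·P = 1.7 × 126 = 214.2 kN
L_e = K·L = 0.7 × 1.84 = 1.288 m
Required I = P_cr·L_e²/(π²E) = 2.142×10^5 × 1.288² / (π² × 1.36×10^10) = 2.647×10^-6 m⁴
I_req = 2.647×10^6 mm⁴
Solid circle: I = πd⁴/64  ⇒  d = (64I/π)^(1/4) = (64×2.647×10^6/π)^(1/4) = 85.7 mm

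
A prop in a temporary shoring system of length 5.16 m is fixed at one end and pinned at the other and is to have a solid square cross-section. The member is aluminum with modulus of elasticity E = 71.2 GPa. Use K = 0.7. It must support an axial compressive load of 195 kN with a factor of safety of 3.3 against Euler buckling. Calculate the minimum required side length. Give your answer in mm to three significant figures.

a ≈ 109 mm

Required P_cr = n·P = 3.3 × 195 = 643.5 kN
L_e = K·L = 0.7 × 5.16 = 3.612 m
Required I = P_cr·L_e²/(π²E) = 6.435×10^5 × 3.612² / (π² × 7.12×10^10) = 1.195×10^-5 m⁴
I_req = 1.195×10^7 mm⁴
Solid square: I = a⁴/12  ⇒  a = (12I)^(1/4) = (12×1.195×10^7)^(1/4) = 109 mm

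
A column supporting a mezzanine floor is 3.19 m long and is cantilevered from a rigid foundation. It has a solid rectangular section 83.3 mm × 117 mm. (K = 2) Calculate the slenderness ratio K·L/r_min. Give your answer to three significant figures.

For a rectangle r_min = b/√12 = 83.3/√12 = 24.05 mm
L_e = K·L = 2 × 3.19 m = 6.380 m = 6380.0 mm
λ = L_e / r_min = 6380.0 / 24.05 = 265

λ ≈ 265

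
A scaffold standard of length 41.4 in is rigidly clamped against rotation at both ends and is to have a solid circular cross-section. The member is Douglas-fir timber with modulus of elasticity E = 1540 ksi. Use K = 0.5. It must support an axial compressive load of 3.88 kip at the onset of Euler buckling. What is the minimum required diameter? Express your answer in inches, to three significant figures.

d ≈ 1.22 in

L_e = K·L = 0.5 × 41.4 = 20.70 in
Required I = P_cr·L_e²/(π²E) = 3.880×10^3 × 20.70² / (π² × 1.54×10^6) = 0.1094 in⁴
Solid circle: I = πd⁴/64  ⇒  d = (64I/π)^(1/4) = (64×0.1094/π)^(1/4) = 1.22 in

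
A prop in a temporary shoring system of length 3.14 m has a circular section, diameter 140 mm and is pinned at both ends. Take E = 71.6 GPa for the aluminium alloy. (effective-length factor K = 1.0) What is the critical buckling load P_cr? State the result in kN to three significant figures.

P_cr ≈ 1350 kN

I = πd⁴/64 = π×140⁴/64 = 1.886×10^7 mm⁴
I = 1.886×10^7 mm⁴ = 1.886×10^-5 m⁴
Effective length L_e = K·L = 1 × 3.14 = 3.140 m
P_cr = π²EI / L_e² = π² × 71.6×10⁹ × 1.886×10^-5 / 3.140² = 1.352×10^6 N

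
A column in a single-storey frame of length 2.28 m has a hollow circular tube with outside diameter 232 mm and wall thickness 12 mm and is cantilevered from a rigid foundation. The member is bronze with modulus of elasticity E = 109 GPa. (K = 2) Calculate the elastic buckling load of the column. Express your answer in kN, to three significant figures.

Inner diameter d_i = 232 − 2×12 = 208.0 mm
I = π(d_o⁴ − d_i⁴)/64 = π(232⁴ − 208.0⁴)/64 = 5.033×10^7 mm⁴
I = 5.033×10^7 mm⁴ = 5.033×10^-5 m⁴
Effective length L_e = K·L = 2 × 2.28 = 4.560 m
P_cr = π²EI / L_e² = π² × 109×10⁹ × 5.033×10^-5 / 4.560² = 2.604×10^6 N

P_cr ≈ 2600 kN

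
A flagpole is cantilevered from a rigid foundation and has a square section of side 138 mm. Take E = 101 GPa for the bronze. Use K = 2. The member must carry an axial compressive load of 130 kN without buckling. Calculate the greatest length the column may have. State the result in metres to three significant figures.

L_max ≈ 7.61 m

I = a⁴/12 = 138⁴/12 = 3.022×10^7 mm⁴
I = 3.022×10^-5 m⁴
At the buckling limit P_cr = P = 1.300×10^5 N
From P_cr = π²EI/(K·L)²:  L = (1/K)·√(π²EI/P_cr) = (1/2)·√(π²×1.01×10^11×3.022×10^-5/1.300×10^5)
L = 7.61 m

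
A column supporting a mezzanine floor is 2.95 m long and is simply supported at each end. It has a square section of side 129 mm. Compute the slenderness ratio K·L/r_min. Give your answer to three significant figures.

λ ≈ 79.2

For a square r = a/√12 = 129/√12 = 37.24 mm
L_e = K·L = 1 × 2.95 m = 2.950 m = 2950.0 mm
λ = L_e / r_min = 2950.0 / 37.24 = 79.2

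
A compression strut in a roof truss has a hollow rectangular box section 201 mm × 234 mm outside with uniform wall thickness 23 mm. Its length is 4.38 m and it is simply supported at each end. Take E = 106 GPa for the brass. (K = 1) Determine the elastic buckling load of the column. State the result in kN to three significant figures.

P_cr ≈ 5450 kN

Inner dimensions: h_i = 234 − 2×23 = 188.0 mm, b_i = 201 − 2×23 = 155.0 mm
Weak-axis I_min = (h_o·b_o³ − h_i·b_i³)/12 with b_o = 201, b_i = 155.0 mm (shorter outer/inner sides).
I_min = (234×201³ − 188.0×155.0³)/12 = 1.000×10^8 mm⁴
I = 1.000×10^8 mm⁴ = 1.000×10^-4 m⁴
Effective length L_e = K·L = 1 × 4.38 = 4.380 m
P_cr = π²EI / L_e² = π² × 106×10⁹ × 1.000×10^-4 / 4.380² = 5.454×10^6 N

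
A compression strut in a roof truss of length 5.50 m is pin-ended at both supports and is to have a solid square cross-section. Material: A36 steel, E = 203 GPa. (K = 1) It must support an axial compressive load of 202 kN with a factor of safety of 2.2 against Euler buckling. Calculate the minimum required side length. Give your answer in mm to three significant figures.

Required P_cr = n·P = 2.2 × 202 = 444.4 kN
L_e = K·L = 1 × 5.50 = 5.500 m
Required I = P_cr·L_e²/(π²E) = 4.444×10^5 × 5.500² / (π² × 2.03×10^11) = 6.710×10^-6 m⁴
I_req = 6.710×10^6 mm⁴
Solid square: I = a⁴/12  ⇒  a = (12I)^(1/4) = (12×6.710×10^6)^(1/4) = 94.7 mm

a ≈ 94.7 mm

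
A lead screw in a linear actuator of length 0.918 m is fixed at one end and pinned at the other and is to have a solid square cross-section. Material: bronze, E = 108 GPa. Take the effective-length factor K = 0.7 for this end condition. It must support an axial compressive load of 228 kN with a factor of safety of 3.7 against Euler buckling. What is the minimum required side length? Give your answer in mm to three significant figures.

a ≈ 44.5 mm

Required P_cr = n·P = 3.7 × 228 = 843.6 kN
L_e = K·L = 0.7 × 0.918 = 0.6426 m
Required I = P_cr·L_e²/(π²E) = 8.436×10^5 × 0.6426² / (π² × 1.08×10^11) = 3.268×10^-7 m⁴
I_req = 3.268×10^5 mm⁴
Solid square: I = a⁴/12  ⇒  a = (12I)^(1/4) = (12×3.268×10^5)^(1/4) = 44.5 mm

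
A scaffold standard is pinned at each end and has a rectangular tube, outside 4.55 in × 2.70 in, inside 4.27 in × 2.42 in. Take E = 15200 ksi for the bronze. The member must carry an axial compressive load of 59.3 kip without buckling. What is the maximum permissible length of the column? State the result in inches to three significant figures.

L_max ≈ 78.2 in

Weak-axis I_min = (h_o·b_o³ − h_i·b_i³)/12 with b_o = 2.70, b_i = 2.420 in (shorter outer/inner sides).
I_min = (4.55×2.70³ − 4.270×2.420³)/12 = 2.420 in⁴
At the buckling limit P_cr = P = 5.930×10^4 lb
From P_cr = π²EI/(K·L)²:  L = (1/K)·√(π²EI/P_cr) = (1/1)·√(π²×1.52×10^7×2.420/5.930×10^4)
L = 78.2 in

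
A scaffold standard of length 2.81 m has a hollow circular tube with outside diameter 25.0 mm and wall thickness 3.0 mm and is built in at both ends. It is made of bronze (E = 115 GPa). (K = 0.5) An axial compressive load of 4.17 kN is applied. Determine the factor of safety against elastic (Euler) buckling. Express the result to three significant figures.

n ≈ 1.76

Inner diameter d_i = 25.0 − 2×3.0 = 19.00 mm
I = π(d_o⁴ − d_i⁴)/64 = π(25.0⁴ − 19.00⁴)/64 = 1.278×10^4 mm⁴
I = 1.278×10^4 mm⁴ = 1.278×10^-8 m⁴
Effective length L_e = K·L = 0.5 × 2.81 = 1.405 m
P_cr = π²EI / L_e² = π² × 115×10⁹ × 1.278×10^-8 / 1.405² = 7.347×10^3 N
Factor of safety n = P_cr / P = 7.3468 / 4.17 = 1.76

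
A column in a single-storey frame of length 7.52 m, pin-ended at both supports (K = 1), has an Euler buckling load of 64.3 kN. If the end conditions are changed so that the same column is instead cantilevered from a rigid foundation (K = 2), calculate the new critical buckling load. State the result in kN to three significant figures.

P_cr ≈ 16.1 kN

P_cr ∝ 1/K², so P_cr,new = P_cr,old × (K_old/K_new)² = 64.3 × (1/2)²
= 64.3 × 0.2500 = 16.1 kN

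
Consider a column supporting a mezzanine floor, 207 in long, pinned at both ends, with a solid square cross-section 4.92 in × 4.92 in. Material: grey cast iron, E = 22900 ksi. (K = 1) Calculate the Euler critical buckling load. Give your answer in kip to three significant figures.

P_cr ≈ 258 kip

I = a⁴/12 = 4.92⁴/12 = 48.83 in⁴
Effective length L_e = K·L = 1 × 207 = 207.0 in
P_cr = π²EI / L_e² = π² × 22900×10³ × 48.83 / 207.0² = 2.576×10^5 lb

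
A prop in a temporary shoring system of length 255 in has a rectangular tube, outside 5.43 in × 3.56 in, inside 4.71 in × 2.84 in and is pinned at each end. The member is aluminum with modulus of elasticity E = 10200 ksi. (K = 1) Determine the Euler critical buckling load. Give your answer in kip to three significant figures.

Weak-axis I_min = (h_o·b_o³ − h_i·b_i³)/12 with b_o = 3.56, b_i = 2.840 in (shorter outer/inner sides).
I_min = (5.43×3.56³ − 4.710×2.840³)/12 = 11.43 in⁴
Effective length L_e = K·L = 1 × 255 = 255.0 in
P_cr = π²EI / L_e² = π² × 10200×10³ × 11.43 / 255.0² = 1.769×10^4 lb

P_cr ≈ 17.7 kip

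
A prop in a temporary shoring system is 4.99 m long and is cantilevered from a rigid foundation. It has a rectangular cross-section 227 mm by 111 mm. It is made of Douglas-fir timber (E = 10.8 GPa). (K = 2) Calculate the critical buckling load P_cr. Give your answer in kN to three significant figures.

P_cr ≈ 27.7 kN

Buckling occurs about the weak axis: I_min = h·b³/12 with b = 111 mm (the shorter side).
I_min = 227×111³/12 = 2.587×10^7 mm⁴
I = 2.587×10^7 mm⁴ = 2.587×10^-5 m⁴
Effective length L_e = K·L = 2 × 4.99 = 9.980 m
P_cr = π²EI / L_e² = π² × 10.8×10⁹ × 2.587×10^-5 / 9.980² = 2.769×10^4 N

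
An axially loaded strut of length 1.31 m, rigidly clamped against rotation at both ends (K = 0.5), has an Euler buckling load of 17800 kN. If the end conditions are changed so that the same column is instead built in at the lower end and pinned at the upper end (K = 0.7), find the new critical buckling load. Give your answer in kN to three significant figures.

P_cr ≈ 9080 kN

P_cr ∝ 1/K², so P_cr,new = P_cr,old × (K_old/K_new)² = 17800 × (0.5/0.7)²
= 17800 × 0.5102 = 9080 kN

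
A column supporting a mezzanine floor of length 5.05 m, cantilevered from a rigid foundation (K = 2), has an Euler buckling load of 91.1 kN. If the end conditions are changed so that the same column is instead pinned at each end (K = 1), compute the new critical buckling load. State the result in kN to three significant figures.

P_cr ∝ 1/K², so P_cr,new = P_cr,old × (K_old/K_new)² = 91.1 × (2/1)²
= 91.1 × 4.000 = 364 kN

P_cr ≈ 364 kN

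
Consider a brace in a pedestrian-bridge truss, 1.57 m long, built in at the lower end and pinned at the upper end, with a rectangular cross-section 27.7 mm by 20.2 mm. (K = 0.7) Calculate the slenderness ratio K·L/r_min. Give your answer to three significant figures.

Buckling occurs about the weak axis: I_min = h·b³/12 with b = 20.2 mm (the shorter side).
I_min = 27.7×20.2³/12 = 1.903×10^4 mm⁴
A = 559.5 mm²;  r_min = √(I/A) = √(1.903×10^4/559.5) = 5.831 mm
L_e = K·L = 0.7 × 1.57 m = 1.099 m = 1099.0 mm
λ = L_e / r_min = 1099.0 / 5.831 = 188

λ ≈ 188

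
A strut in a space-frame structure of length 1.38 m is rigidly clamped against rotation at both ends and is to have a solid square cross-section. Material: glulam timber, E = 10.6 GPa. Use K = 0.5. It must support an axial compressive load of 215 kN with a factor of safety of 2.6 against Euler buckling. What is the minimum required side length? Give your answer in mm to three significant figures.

Required P_cr = n·P = 2.6 × 215 = 559.0 kN
L_e = K·L = 0.5 × 1.38 = 0.6900 m
Required I = P_cr·L_e²/(π²E) = 5.590×10^5 × 0.6900² / (π² × 1.06×10^10) = 2.544×10^-6 m⁴
I_req = 2.544×10^6 mm⁴
Solid square: I = a⁴/12  ⇒  a = (12I)^(1/4) = (12×2.544×10^6)^(1/4) = 74.3 mm

a ≈ 74.3 mm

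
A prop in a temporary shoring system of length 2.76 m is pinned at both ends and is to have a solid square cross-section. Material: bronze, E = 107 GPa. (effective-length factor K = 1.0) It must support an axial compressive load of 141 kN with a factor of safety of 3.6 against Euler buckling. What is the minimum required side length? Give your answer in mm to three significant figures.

Required P_cr = n·P = 3.6 × 141 = 507.6 kN
L_e = K·L = 1 × 2.76 = 2.760 m
Required I = P_cr·L_e²/(π²E) = 5.076×10^5 × 2.760² / (π² × 1.07×10^11) = 3.661×10^-6 m⁴
I_req = 3.661×10^6 mm⁴
Solid square: I = a⁴/12  ⇒  a = (12I)^(1/4) = (12×3.661×10^6)^(1/4) = 81.4 mm

a ≈ 81.4 mm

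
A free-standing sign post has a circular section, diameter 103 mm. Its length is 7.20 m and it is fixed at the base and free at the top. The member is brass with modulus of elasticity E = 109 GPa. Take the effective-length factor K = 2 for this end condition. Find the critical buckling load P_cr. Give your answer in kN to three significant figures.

P_cr ≈ 28.7 kN

I = πd⁴/64 = π×103⁴/64 = 5.525×10^6 mm⁴
I = 5.525×10^6 mm⁴ = 5.525×10^-6 m⁴
Effective length L_e = K·L = 2 × 7.20 = 14.40 m
P_cr = π²EI / L_e² = π² × 109×10⁹ × 5.525×10^-6 / 14.40² = 2.866×10^4 N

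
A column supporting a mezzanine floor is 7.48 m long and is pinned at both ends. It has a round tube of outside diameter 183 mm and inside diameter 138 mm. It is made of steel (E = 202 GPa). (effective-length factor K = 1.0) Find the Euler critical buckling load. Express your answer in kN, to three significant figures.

d_o = 183 mm, d_i = 138 mm
I = π(d_o⁴ − d_i⁴)/64 = π(183⁴ − 138.0⁴)/64 = 3.725×10^7 mm⁴
I = 3.725×10^7 mm⁴ = 3.725×10^-5 m⁴
Effective length L_e = K·L = 1 × 7.48 = 7.480 m
P_cr = π²EI / L_e² = π² × 202×10⁹ × 3.725×10^-5 / 7.480² = 1.327×10^6 N

P_cr ≈ 1330 kN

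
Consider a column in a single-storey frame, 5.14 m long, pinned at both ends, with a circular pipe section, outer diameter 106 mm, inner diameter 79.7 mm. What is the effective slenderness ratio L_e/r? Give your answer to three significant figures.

d_o = 106 mm, d_i = 79.7 mm
I = π(d_o⁴ − d_i⁴)/64 = π(106⁴ − 79.70⁴)/64 = 4.217×10^6 mm⁴
A = 3.836×10^3 mm²;  r_min = √(I/A) = √(4.217×10^6/3.836×10^3) = 33.16 mm
L_e = K·L = 1 × 5.14 m = 5.140 m = 5140.0 mm
λ = L_e / r_min = 5140.0 / 33.16 = 155

λ ≈ 155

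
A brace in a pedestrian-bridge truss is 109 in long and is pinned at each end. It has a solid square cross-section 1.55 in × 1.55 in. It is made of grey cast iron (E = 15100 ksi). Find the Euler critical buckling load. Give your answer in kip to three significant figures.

I = a⁴/12 = 1.55⁴/12 = 0.4810 in⁴
Effective length L_e = K·L = 1 × 109 = 109.0 in
P_cr = π²EI / L_e² = π² × 15100×10³ × 0.4810 / 109.0² = 6.033×10^3 lb

P_cr ≈ 6.03 kip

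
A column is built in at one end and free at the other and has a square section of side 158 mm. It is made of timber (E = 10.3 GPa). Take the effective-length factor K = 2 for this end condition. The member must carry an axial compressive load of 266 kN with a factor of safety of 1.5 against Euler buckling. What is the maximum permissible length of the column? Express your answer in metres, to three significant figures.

I = a⁴/12 = 158⁴/12 = 5.193×10^7 mm⁴
I = 5.193×10^-5 m⁴
Required critical load P_cr = n·P = 1.5 × 266 = 399.0 kN = 3.990×10^5 N
From P_cr = π²EI/(K·L)²:  L = (1/K)·√(π²EI/P_cr) = (1/2)·√(π²×1.03×10^10×5.193×10^-5/3.990×10^5)
L = 1.82 m

L_max ≈ 1.82 m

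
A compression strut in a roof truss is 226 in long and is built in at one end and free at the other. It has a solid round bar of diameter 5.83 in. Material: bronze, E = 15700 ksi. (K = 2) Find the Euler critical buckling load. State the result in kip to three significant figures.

P_cr ≈ 43.0 kip

I = πd⁴/64 = π×5.83⁴/64 = 56.71 in⁴
Effective length L_e = K·L = 2 × 226 = 452.0 in
P_cr = π²EI / L_e² = π² × 15700×10³ × 56.71 / 452.0² = 4.301×10^4 lb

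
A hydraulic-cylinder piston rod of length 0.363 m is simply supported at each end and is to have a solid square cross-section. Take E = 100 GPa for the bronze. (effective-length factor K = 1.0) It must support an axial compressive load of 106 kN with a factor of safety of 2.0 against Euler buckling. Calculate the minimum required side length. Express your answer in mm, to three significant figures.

Required P_cr = n·P = 2.0 × 106 = 212.0 kN
L_e = K·L = 1 × 0.363 = 0.3630 m
Required I = P_cr·L_e²/(π²E) = 2.120×10^5 × 0.3630² / (π² × 1.00×10^11) = 2.830×10^-8 m⁴
I_req = 2.830×10^4 mm⁴
Solid square: I = a⁴/12  ⇒  a = (12I)^(1/4) = (12×2.830×10^4)^(1/4) = 24.1 mm

a ≈ 24.1 mm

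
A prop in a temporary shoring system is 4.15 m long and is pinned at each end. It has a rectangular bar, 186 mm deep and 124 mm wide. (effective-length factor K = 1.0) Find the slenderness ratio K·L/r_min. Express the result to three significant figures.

For a rectangle r_min = b/√12 = 124/√12 = 35.80 mm
L_e = K·L = 1 × 4.15 m = 4.150 m = 4150.0 mm
λ = L_e / r_min = 4150.0 / 35.80 = 116

λ ≈ 116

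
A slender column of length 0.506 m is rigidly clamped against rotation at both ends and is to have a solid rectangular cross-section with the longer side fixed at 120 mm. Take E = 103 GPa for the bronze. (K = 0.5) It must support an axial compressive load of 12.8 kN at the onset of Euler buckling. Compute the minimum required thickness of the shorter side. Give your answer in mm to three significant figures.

L_e = K·L = 0.5 × 0.506 = 0.2530 m
Required I = P_cr·L_e²/(π²E) = 1.280×10^4 × 0.2530² / (π² × 1.03×10^11) = 8.060×10^-10 m⁴
I_req = 806.0 mm⁴
Rectangle, weak axis: I_min = h·b³/12 with h = 120 mm fixed  ⇒  b = (12I/h)^(1/3) = 4.32 mm

b ≈ 4.32 mm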